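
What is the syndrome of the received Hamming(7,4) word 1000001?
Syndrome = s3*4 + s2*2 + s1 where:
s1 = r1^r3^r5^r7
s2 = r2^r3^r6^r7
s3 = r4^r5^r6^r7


s1=0, s2=1, s3=1

Syndrome = 6 (error at position 6)


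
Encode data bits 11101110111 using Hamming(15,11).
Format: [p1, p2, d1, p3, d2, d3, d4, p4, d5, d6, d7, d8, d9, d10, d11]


Parity bits: p1=0, p2=0, p3=1, p4=0

001111001110111


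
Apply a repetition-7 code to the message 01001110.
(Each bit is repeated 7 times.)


Each bit -> 7 copies

00000001111111000000000000001111111111111111111110000000


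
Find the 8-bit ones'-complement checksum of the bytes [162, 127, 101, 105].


Sum = 495 mod 256 = 239
Complement = 16

16


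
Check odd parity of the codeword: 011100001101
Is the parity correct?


Number of 1s: 6

No, parity error (6 ones)


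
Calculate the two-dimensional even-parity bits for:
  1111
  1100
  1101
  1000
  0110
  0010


Row parities: 001101
Column parities: 0010

Row P: 001101, Col P: 0010, Corner: 1


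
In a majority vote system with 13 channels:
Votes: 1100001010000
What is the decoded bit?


Ones: 4 out of 13
Threshold: 7

0 (4/13 voted 1)


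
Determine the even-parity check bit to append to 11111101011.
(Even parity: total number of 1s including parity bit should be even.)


Number of 1s in data: 9
Parity bit: 1

1


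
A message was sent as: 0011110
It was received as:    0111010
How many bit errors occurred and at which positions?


XOR: 0100100

2 error(s) at position(s): 1, 4


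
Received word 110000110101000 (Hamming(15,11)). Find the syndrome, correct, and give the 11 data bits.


Syndrome = 10: error at position 10

Data: 00010001000 (corrected bit 10)


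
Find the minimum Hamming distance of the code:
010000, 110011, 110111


Comparing all pairs, minimum distance: 1
Can detect 0 errors, correct 0 errors

1


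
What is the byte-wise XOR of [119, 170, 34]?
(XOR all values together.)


XOR chain: 119 ^ 170 ^ 34 = 255

255


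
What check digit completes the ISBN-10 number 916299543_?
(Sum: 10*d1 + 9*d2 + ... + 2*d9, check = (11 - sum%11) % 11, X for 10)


Weighted sum: 298
298 mod 11 = 1

Check digit: X


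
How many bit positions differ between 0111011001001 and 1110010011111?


XOR: 1001001010110
Count of 1s: 6

6


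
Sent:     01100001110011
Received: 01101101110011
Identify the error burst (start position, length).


XOR: 00001100000000

Burst at position 4, length 2


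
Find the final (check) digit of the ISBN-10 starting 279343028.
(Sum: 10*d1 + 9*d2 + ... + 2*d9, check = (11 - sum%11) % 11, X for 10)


Weighted sum: 237
237 mod 11 = 6

Check digit: 5


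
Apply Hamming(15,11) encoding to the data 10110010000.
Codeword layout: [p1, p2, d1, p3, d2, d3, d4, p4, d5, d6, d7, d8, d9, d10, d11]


Parity bits: p1=1, p2=0, p3=0, p4=1

101001110010000


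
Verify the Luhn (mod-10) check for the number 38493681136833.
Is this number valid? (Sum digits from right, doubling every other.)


Luhn sum = 76
76 mod 10 = 6

Invalid (Luhn sum mod 10 = 6)


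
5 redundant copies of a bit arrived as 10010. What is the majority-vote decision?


Ones: 2 out of 5
Threshold: 3

0 (2/5 voted 1)


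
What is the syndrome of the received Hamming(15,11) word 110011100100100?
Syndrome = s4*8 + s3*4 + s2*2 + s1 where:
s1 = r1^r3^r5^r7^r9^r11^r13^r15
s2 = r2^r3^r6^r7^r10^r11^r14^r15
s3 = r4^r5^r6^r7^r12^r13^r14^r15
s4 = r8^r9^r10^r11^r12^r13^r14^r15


s1=0, s2=0, s3=0, s4=0

Syndrome = 0 (no error)


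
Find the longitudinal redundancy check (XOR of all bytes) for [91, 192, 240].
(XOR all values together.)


XOR chain: 91 ^ 192 ^ 240 = 107

107


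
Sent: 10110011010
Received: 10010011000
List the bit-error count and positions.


XOR: 00100000010

2 error(s) at position(s): 2, 9


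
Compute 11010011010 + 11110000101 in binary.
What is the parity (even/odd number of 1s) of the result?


11010011010 = 1690
11110000101 = 1925
Sum = 3615 = 111000011111
1s count = 8

even parity (8 ones in 111000011111)


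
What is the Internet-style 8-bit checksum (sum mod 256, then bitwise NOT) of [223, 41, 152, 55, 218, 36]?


Sum = 725 mod 256 = 213
Complement = 42

42


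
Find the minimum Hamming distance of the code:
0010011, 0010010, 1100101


Comparing all pairs, minimum distance: 1
Can detect 0 errors, correct 0 errors

1


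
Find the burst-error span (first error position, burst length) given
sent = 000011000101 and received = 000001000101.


XOR: 000010000000

Burst at position 4, length 1


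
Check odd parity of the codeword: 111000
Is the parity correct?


Number of 1s: 3

Yes, parity is correct (3 ones)


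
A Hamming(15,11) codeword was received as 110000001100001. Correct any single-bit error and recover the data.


Syndrome = 15: error at position 15

Data: 00001100000 (corrected bit 15)


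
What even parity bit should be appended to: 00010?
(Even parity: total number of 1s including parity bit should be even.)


Number of 1s in data: 1
Parity bit: 1

1


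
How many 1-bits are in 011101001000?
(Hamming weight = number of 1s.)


Counting 1s in 011101001000

5


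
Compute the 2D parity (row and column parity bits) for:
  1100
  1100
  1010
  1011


Row parities: 0001
Column parities: 0001

Row P: 0001, Col P: 0001, Corner: 1


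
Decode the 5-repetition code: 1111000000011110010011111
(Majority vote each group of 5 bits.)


Groups: 11110, 00000, 01111, 00100, 11111
Majority votes: 10101

10101


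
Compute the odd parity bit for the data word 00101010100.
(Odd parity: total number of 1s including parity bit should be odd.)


Number of 1s in data: 4
Parity bit: 1

1


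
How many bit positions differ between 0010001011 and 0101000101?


XOR: 0111001110
Count of 1s: 6

6


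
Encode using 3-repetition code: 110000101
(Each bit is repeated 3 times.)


Each bit -> 3 copies

111111000000000000111000111


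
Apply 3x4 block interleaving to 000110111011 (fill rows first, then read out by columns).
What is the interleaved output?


Matrix:
  0001
  1011
  1011
Read columns: 011000011111

011000011111


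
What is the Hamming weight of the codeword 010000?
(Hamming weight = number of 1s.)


Counting 1s in 010000

1


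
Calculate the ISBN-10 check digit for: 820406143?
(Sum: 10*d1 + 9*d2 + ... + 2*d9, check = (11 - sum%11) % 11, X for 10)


Weighted sum: 178
178 mod 11 = 2

Check digit: 9


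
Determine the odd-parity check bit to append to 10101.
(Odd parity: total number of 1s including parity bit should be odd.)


Number of 1s in data: 3
Parity bit: 0

0


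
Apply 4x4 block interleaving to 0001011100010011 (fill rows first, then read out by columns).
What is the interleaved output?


Matrix:
  0001
  0111
  0001
  0011
Read columns: 0000010001011111

0000010001011111


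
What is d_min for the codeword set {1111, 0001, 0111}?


Comparing all pairs, minimum distance: 1
Can detect 0 errors, correct 0 errors

1


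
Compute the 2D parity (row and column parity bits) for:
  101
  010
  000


Row parities: 010
Column parities: 111

Row P: 010, Col P: 111, Corner: 1


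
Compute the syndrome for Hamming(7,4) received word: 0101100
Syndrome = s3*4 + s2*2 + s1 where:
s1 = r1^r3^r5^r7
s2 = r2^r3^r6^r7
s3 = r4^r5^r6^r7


s1=1, s2=1, s3=0

Syndrome = 3 (error at position 3)


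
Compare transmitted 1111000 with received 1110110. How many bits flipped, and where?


XOR: 0001110

3 error(s) at position(s): 3, 4, 5


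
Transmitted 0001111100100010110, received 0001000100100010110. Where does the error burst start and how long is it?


XOR: 0000111000000000000

Burst at position 4, length 3


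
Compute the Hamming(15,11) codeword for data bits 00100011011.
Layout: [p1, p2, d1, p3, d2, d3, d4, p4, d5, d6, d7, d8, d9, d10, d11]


Parity bits: p1=0, p2=0, p3=0, p4=0

000001000011011


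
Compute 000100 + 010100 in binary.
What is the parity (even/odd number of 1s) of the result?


000100 = 4
010100 = 20
Sum = 24 = 11000
1s count = 2

even parity (2 ones in 11000)


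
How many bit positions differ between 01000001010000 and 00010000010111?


XOR: 01010001000111
Count of 1s: 6

6


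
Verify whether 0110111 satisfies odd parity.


Number of 1s: 5

Yes, parity is correct (5 ones)


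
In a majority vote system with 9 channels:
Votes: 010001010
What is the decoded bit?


Ones: 3 out of 9
Threshold: 5

0 (3/9 voted 1)


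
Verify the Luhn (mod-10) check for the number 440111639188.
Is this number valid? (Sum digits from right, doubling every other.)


Luhn sum = 47
47 mod 10 = 7

Invalid (Luhn sum mod 10 = 7)


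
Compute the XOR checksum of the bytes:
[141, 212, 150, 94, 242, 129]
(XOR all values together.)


XOR chain: 141 ^ 212 ^ 150 ^ 94 ^ 242 ^ 129 = 226

226


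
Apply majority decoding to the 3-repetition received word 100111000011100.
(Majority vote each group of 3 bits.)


Groups: 100, 111, 000, 011, 100
Majority votes: 01010

01010


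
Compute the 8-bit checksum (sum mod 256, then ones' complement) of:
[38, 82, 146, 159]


Sum = 425 mod 256 = 169
Complement = 86

86


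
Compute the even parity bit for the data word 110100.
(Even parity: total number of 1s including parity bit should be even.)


Number of 1s in data: 3
Parity bit: 1

1


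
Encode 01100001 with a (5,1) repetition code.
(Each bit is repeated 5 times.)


Each bit -> 5 copies

0000011111111110000000000000000000011111


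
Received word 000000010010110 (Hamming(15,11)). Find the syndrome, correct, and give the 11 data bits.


Syndrome = 0: no error detected

Data: 00000010110 (no errors)


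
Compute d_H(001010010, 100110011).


XOR: 101100001
Count of 1s: 4

4


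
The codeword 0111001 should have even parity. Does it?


Number of 1s: 4

Yes, parity is correct (4 ones)


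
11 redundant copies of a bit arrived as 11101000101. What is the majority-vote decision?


Ones: 6 out of 11
Threshold: 6

1 (6/11 voted 1)


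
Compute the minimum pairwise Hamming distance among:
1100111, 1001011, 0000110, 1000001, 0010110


Comparing all pairs, minimum distance: 1
Can detect 0 errors, correct 0 errors

1


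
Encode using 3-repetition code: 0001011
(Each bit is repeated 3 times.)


Each bit -> 3 copies

000000000111000111111


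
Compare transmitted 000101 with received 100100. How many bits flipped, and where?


XOR: 100001

2 error(s) at position(s): 0, 5


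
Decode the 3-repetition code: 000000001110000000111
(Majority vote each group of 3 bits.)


Groups: 000, 000, 001, 110, 000, 000, 111
Majority votes: 0001001

0001001


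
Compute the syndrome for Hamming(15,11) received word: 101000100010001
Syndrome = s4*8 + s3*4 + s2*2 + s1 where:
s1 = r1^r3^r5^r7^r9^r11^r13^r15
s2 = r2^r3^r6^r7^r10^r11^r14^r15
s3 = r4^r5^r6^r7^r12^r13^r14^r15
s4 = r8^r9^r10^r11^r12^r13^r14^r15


s1=1, s2=0, s3=0, s4=0

Syndrome = 1 (error at position 1)


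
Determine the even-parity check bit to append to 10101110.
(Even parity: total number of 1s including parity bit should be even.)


Number of 1s in data: 5
Parity bit: 1

1


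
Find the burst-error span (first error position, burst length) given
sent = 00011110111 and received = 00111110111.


XOR: 00100000000

Burst at position 2, length 1


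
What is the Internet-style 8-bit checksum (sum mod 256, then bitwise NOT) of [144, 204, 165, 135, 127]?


Sum = 775 mod 256 = 7
Complement = 248

248


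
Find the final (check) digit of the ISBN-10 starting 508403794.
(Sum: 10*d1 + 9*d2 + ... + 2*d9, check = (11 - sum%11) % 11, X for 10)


Weighted sum: 220
220 mod 11 = 0

Check digit: 0


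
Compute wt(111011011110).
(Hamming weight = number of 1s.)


Counting 1s in 111011011110

9


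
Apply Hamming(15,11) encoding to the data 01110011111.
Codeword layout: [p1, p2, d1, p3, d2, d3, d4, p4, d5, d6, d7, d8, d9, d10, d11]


Parity bits: p1=1, p2=1, p3=1, p4=1

110111110011111


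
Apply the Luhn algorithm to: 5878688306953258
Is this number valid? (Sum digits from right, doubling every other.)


Luhn sum = 80
80 mod 10 = 0

Valid (Luhn sum mod 10 = 0)


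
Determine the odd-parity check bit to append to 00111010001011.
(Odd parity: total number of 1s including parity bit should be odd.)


Number of 1s in data: 7
Parity bit: 0

0


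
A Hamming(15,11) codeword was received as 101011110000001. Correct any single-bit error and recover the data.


Syndrome = 1: error at position 1

Data: 11110000001 (corrected bit 1)


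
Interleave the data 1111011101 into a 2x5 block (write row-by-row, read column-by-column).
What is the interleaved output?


Matrix:
  11110
  11101
Read columns: 1111111001

1111111001


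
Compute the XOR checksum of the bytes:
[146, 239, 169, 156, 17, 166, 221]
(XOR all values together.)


XOR chain: 146 ^ 239 ^ 169 ^ 156 ^ 17 ^ 166 ^ 221 = 34

34


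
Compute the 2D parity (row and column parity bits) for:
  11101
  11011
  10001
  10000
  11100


Row parities: 00011
Column parities: 11011

Row P: 00011, Col P: 11011, Corner: 0


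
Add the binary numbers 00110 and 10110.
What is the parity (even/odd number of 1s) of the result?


00110 = 6
10110 = 22
Sum = 28 = 11100
1s count = 3

odd parity (3 ones in 11100)


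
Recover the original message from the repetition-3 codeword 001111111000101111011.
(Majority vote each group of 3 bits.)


Groups: 001, 111, 111, 000, 101, 111, 011
Majority votes: 0110111

0110111


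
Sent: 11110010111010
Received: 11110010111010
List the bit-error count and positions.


XOR: 00000000000000

0 errors (received matches sent)


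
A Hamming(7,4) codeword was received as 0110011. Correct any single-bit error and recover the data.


Syndrome = 0: no error detected

Data: 1011 (no errors)


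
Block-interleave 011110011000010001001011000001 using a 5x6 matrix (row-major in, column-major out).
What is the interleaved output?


Matrix:
  011110
  011000
  010001
  001011
  000001
Read columns: 000001110011010100001001000111

000001110011010100001001000111


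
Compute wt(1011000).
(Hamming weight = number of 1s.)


Counting 1s in 1011000

3


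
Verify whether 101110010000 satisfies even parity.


Number of 1s: 5

No, parity error (5 ones)


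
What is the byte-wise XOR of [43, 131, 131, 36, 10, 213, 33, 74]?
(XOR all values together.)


XOR chain: 43 ^ 131 ^ 131 ^ 36 ^ 10 ^ 213 ^ 33 ^ 74 = 187

187


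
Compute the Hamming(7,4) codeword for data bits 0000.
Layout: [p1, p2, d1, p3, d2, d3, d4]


Parity bits: p1=0, p2=0, p3=0

0000000


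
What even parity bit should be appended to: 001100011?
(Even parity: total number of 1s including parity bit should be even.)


Number of 1s in data: 4
Parity bit: 0

0


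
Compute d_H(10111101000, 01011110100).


XOR: 11100011100
Count of 1s: 6

6


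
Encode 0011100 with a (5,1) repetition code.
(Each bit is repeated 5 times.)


Each bit -> 5 copies

00000000001111111111111110000000000


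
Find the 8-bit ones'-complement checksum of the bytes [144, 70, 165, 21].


Sum = 400 mod 256 = 144
Complement = 111

111


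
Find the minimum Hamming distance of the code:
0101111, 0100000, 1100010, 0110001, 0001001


Comparing all pairs, minimum distance: 2
Can detect 1 errors, correct 0 errors

2


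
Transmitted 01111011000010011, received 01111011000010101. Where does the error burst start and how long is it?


XOR: 00000000000000110

Burst at position 14, length 2


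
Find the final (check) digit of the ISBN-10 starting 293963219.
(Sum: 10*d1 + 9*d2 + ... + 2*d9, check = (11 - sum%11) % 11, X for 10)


Weighted sum: 268
268 mod 11 = 4

Check digit: 7


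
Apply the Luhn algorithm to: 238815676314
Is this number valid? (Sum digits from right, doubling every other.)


Luhn sum = 51
51 mod 10 = 1

Invalid (Luhn sum mod 10 = 1)


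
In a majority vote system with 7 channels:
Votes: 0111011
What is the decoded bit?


Ones: 5 out of 7
Threshold: 4

1 (5/7 voted 1)


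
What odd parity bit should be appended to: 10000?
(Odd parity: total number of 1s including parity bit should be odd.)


Number of 1s in data: 1
Parity bit: 0

0


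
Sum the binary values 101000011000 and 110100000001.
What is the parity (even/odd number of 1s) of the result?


101000011000 = 2584
110100000001 = 3329
Sum = 5913 = 1011100011001
1s count = 7

odd parity (7 ones in 1011100011001)


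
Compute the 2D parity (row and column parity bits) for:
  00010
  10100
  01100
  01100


Row parities: 1000
Column parities: 10110

Row P: 1000, Col P: 10110, Corner: 1


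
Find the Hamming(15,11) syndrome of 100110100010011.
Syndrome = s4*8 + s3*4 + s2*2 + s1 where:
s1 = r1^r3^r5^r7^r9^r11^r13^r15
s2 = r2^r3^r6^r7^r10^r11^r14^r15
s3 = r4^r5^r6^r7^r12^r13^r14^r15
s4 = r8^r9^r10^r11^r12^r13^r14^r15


s1=1, s2=0, s3=1, s4=1

Syndrome = 13 (error at position 13)


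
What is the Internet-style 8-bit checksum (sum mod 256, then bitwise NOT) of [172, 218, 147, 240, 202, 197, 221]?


Sum = 1397 mod 256 = 117
Complement = 138

138


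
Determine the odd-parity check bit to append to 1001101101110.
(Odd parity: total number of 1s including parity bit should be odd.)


Number of 1s in data: 8
Parity bit: 1

1


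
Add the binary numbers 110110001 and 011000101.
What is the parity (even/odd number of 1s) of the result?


110110001 = 433
011000101 = 197
Sum = 630 = 1001110110
1s count = 6

even parity (6 ones in 1001110110)


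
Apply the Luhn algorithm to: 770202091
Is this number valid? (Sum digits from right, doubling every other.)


Luhn sum = 30
30 mod 10 = 0

Valid (Luhn sum mod 10 = 0)


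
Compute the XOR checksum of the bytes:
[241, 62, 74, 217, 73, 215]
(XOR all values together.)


XOR chain: 241 ^ 62 ^ 74 ^ 217 ^ 73 ^ 215 = 194

194


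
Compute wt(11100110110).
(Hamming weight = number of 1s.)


Counting 1s in 11100110110

7


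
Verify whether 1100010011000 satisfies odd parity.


Number of 1s: 5

Yes, parity is correct (5 ones)


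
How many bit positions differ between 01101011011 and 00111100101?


XOR: 01010111110
Count of 1s: 7

7


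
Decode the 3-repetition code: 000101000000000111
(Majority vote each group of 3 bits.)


Groups: 000, 101, 000, 000, 000, 111
Majority votes: 010001

010001


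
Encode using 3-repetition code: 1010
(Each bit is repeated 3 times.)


Each bit -> 3 copies

111000111000


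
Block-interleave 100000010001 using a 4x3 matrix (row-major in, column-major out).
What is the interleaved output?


Matrix:
  100
  000
  010
  001
Read columns: 100000100001

100000100001


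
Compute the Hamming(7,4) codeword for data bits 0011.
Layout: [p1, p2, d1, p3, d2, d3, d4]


Parity bits: p1=1, p2=0, p3=0

1000011


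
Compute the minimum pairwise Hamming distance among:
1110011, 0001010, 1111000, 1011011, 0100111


Comparing all pairs, minimum distance: 2
Can detect 1 errors, correct 0 errors

2


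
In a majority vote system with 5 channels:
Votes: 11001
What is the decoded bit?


Ones: 3 out of 5
Threshold: 3

1 (3/5 voted 1)


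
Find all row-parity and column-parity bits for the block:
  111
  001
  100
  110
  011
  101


Row parities: 111000
Column parities: 010

Row P: 111000, Col P: 010, Corner: 1


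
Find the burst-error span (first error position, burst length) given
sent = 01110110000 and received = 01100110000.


XOR: 00010000000

Burst at position 3, length 1


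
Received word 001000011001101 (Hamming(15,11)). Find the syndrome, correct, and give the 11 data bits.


Syndrome = 12: error at position 12

Data: 10001000101 (corrected bit 12)


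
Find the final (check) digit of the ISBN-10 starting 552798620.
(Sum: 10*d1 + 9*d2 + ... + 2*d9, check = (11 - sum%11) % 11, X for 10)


Weighted sum: 284
284 mod 11 = 9

Check digit: 2


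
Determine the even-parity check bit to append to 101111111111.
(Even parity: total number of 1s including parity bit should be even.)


Number of 1s in data: 11
Parity bit: 1

1


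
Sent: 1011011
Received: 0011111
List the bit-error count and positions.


XOR: 1000100

2 error(s) at position(s): 0, 4


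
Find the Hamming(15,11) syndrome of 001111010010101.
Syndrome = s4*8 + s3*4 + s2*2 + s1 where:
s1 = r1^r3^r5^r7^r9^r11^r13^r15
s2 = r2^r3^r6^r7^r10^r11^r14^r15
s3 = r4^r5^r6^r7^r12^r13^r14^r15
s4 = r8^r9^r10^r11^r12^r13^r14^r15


s1=1, s2=0, s3=1, s4=0

Syndrome = 5 (error at position 5)


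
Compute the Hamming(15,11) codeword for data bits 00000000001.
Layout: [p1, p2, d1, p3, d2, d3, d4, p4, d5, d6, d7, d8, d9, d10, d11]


Parity bits: p1=1, p2=1, p3=1, p4=1

110100010000001


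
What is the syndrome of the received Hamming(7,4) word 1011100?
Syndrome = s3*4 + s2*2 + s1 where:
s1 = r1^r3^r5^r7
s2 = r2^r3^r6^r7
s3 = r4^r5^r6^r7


s1=1, s2=1, s3=0

Syndrome = 3 (error at position 3)


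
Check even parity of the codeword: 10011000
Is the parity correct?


Number of 1s: 3

No, parity error (3 ones)


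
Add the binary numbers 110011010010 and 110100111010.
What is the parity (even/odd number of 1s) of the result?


110011010010 = 3282
110100111010 = 3386
Sum = 6668 = 1101000001100
1s count = 5

odd parity (5 ones in 1101000001100)


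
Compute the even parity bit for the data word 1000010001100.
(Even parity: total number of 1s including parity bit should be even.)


Number of 1s in data: 4
Parity bit: 0

0


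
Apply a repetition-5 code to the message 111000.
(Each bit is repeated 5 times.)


Each bit -> 5 copies

111111111111111000000000000000


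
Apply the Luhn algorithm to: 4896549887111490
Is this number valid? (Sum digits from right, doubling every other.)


Luhn sum = 85
85 mod 10 = 5

Invalid (Luhn sum mod 10 = 5)


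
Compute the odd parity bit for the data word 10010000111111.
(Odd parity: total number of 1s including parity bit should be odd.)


Number of 1s in data: 8
Parity bit: 1

1


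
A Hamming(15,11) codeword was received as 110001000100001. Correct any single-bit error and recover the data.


Syndrome = 0: no error detected

Data: 00100100001 (no errors)


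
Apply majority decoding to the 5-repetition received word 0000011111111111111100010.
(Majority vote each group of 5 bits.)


Groups: 00000, 11111, 11111, 11111, 00010
Majority votes: 01110

01110


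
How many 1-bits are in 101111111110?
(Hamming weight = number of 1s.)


Counting 1s in 101111111110

10


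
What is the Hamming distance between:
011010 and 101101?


XOR: 110111
Count of 1s: 5

5


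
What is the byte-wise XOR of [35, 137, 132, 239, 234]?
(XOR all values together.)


XOR chain: 35 ^ 137 ^ 132 ^ 239 ^ 234 = 43

43


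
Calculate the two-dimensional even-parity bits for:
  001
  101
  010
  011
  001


Row parities: 10101
Column parities: 100

Row P: 10101, Col P: 100, Corner: 1


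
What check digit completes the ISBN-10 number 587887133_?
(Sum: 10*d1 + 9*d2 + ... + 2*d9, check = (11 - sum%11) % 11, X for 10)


Weighted sum: 336
336 mod 11 = 6

Check digit: 5


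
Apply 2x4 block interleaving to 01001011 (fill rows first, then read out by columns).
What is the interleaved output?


Matrix:
  0100
  1011
Read columns: 01100101

01100101


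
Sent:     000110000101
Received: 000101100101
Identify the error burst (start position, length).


XOR: 000011100000

Burst at position 4, length 3


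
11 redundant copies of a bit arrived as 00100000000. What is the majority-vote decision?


Ones: 1 out of 11
Threshold: 6

0 (1/11 voted 1)


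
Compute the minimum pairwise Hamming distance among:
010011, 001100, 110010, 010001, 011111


Comparing all pairs, minimum distance: 1
Can detect 0 errors, correct 0 errors

1


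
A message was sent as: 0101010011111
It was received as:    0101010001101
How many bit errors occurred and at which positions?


XOR: 0000000010010

2 error(s) at position(s): 8, 11


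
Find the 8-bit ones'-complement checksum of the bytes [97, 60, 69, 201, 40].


Sum = 467 mod 256 = 211
Complement = 44

44


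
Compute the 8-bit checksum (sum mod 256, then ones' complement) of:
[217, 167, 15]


Sum = 399 mod 256 = 143
Complement = 112

112


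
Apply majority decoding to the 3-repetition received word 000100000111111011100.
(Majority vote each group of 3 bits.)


Groups: 000, 100, 000, 111, 111, 011, 100
Majority votes: 0001110

0001110


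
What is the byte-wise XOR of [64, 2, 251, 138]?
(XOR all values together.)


XOR chain: 64 ^ 2 ^ 251 ^ 138 = 51

51


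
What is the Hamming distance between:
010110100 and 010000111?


XOR: 000110011
Count of 1s: 4

4


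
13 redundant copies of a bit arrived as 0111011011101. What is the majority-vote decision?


Ones: 9 out of 13
Threshold: 7

1 (9/13 voted 1)


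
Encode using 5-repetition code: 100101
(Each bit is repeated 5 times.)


Each bit -> 5 copies

111110000000000111110000011111


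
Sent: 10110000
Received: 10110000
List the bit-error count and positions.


XOR: 00000000

0 errors (received matches sent)


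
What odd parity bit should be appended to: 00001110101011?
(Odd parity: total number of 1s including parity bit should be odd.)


Number of 1s in data: 7
Parity bit: 0

0


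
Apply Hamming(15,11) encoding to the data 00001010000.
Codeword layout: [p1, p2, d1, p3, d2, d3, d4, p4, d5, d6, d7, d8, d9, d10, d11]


Parity bits: p1=0, p2=1, p3=0, p4=0

010000001010000


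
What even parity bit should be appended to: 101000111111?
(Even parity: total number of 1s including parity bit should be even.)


Number of 1s in data: 8
Parity bit: 0

0


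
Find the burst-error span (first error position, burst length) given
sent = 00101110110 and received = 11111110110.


XOR: 11010000000

Burst at position 0, length 4


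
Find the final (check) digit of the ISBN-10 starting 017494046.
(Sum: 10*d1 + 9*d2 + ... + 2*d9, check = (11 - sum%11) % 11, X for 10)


Weighted sum: 191
191 mod 11 = 4

Check digit: 7


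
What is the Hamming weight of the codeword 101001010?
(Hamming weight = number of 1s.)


Counting 1s in 101001010

4


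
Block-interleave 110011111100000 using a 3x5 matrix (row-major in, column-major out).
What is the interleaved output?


Matrix:
  11001
  11111
  00000
Read columns: 110110010010110

110110010010110


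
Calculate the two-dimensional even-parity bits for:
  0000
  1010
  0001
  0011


Row parities: 0010
Column parities: 1000

Row P: 0010, Col P: 1000, Corner: 1


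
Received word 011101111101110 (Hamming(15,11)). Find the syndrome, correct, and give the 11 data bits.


Syndrome = 0: no error detected

Data: 10111101110 (no errors)


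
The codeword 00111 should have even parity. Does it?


Number of 1s: 3

No, parity error (3 ones)


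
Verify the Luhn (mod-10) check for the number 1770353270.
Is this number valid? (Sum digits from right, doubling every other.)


Luhn sum = 38
38 mod 10 = 8

Invalid (Luhn sum mod 10 = 8)


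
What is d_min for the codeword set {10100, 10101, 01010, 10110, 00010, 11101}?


Comparing all pairs, minimum distance: 1
Can detect 0 errors, correct 0 errors

1


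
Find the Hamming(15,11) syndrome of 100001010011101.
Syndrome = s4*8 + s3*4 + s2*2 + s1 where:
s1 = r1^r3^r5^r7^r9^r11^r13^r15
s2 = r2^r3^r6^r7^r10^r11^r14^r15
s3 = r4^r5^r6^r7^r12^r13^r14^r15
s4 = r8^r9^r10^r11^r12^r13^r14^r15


s1=0, s2=1, s3=0, s4=1

Syndrome = 10 (error at position 10)


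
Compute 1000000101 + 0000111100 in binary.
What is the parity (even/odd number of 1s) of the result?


1000000101 = 517
0000111100 = 60
Sum = 577 = 1001000001
1s count = 3

odd parity (3 ones in 1001000001)


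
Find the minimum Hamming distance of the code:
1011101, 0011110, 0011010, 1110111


Comparing all pairs, minimum distance: 1
Can detect 0 errors, correct 0 errors

1


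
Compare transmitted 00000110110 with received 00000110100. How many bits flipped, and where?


XOR: 00000000010

1 error(s) at position(s): 9


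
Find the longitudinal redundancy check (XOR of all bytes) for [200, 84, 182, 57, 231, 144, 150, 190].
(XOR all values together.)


XOR chain: 200 ^ 84 ^ 182 ^ 57 ^ 231 ^ 144 ^ 150 ^ 190 = 76

76


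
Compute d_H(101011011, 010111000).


XOR: 111100011
Count of 1s: 6

6


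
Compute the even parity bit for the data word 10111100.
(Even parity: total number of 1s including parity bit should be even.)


Number of 1s in data: 5
Parity bit: 1

1


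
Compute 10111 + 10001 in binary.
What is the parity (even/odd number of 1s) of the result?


10111 = 23
10001 = 17
Sum = 40 = 101000
1s count = 2

even parity (2 ones in 101000)


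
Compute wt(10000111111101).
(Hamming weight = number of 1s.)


Counting 1s in 10000111111101

9


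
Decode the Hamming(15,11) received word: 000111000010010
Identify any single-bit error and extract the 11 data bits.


Syndrome = 2: error at position 2

Data: 01100010010 (corrected bit 2)


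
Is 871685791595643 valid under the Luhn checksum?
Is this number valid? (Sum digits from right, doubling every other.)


Luhn sum = 71
71 mod 10 = 1

Invalid (Luhn sum mod 10 = 1)


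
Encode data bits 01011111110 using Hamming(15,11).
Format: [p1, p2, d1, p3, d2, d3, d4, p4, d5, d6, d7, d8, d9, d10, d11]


Parity bits: p1=1, p2=0, p3=1, p4=0

100110101111110


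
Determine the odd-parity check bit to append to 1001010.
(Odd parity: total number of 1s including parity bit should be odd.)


Number of 1s in data: 3
Parity bit: 0

0


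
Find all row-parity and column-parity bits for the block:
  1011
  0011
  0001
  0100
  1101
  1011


Row parities: 101111
Column parities: 1011

Row P: 101111, Col P: 1011, Corner: 1


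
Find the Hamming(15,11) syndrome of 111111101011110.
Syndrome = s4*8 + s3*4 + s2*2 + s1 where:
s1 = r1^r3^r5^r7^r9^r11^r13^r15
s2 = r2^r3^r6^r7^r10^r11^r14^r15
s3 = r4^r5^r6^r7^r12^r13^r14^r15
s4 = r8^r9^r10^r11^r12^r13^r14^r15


s1=1, s2=0, s3=1, s4=1

Syndrome = 13 (error at position 13)


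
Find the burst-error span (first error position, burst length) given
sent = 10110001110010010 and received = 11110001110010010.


XOR: 01000000000000000

Burst at position 1, length 1


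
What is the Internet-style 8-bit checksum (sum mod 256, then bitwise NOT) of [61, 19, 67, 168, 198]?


Sum = 513 mod 256 = 1
Complement = 254

254


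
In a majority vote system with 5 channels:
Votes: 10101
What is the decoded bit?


Ones: 3 out of 5
Threshold: 3

1 (3/5 voted 1)


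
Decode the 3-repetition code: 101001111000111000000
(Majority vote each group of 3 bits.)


Groups: 101, 001, 111, 000, 111, 000, 000
Majority votes: 1010100

1010100


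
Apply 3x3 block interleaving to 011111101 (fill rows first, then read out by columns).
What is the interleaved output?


Matrix:
  011
  111
  101
Read columns: 011110111

011110111


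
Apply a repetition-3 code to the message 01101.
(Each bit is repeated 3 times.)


Each bit -> 3 copies

000111111000111


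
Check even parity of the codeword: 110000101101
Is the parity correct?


Number of 1s: 6

Yes, parity is correct (6 ones)


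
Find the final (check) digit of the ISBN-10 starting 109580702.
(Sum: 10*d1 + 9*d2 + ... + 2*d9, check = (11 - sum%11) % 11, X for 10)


Weighted sum: 197
197 mod 11 = 10

Check digit: 1


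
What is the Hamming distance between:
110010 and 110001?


XOR: 000011
Count of 1s: 2

2


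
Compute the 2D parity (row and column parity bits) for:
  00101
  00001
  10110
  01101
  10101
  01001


Row parities: 011110
Column parities: 00011

Row P: 011110, Col P: 00011, Corner: 0


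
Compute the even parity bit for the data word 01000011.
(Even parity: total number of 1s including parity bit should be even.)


Number of 1s in data: 3
Parity bit: 1

1


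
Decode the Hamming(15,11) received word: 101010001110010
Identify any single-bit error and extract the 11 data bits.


Syndrome = 1: error at position 1

Data: 11001110010 (corrected bit 1)


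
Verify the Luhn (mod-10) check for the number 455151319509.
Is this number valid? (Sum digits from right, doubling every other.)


Luhn sum = 47
47 mod 10 = 7

Invalid (Luhn sum mod 10 = 7)


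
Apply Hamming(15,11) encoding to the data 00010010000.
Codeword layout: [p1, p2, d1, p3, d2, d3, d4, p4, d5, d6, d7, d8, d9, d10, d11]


Parity bits: p1=0, p2=0, p3=1, p4=1

000100110010000


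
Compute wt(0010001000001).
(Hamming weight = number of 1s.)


Counting 1s in 0010001000001

3


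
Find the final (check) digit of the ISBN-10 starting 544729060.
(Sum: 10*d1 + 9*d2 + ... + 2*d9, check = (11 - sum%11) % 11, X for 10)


Weighted sum: 242
242 mod 11 = 0

Check digit: 0


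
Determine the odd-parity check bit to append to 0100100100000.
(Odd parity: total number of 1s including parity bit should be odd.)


Number of 1s in data: 3
Parity bit: 0

0


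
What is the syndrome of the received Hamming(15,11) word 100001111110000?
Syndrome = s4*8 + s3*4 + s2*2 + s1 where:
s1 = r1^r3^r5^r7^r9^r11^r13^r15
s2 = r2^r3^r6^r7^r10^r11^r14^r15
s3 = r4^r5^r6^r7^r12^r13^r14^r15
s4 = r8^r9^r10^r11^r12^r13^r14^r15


s1=0, s2=0, s3=0, s4=0

Syndrome = 0 (no error)


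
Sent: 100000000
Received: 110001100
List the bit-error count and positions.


XOR: 010001100

3 error(s) at position(s): 1, 5, 6


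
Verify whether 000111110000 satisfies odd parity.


Number of 1s: 5

Yes, parity is correct (5 ones)


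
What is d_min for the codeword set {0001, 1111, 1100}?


Comparing all pairs, minimum distance: 2
Can detect 1 errors, correct 0 errors

2


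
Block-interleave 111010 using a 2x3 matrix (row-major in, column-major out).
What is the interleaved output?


Matrix:
  111
  010
Read columns: 101110

101110


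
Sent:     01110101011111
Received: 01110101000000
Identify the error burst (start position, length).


XOR: 00000000011111

Burst at position 9, length 5


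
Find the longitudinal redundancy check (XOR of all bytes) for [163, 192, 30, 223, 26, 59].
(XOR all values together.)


XOR chain: 163 ^ 192 ^ 30 ^ 223 ^ 26 ^ 59 = 131

131


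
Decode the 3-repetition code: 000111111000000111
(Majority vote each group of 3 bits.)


Groups: 000, 111, 111, 000, 000, 111
Majority votes: 011001

011001


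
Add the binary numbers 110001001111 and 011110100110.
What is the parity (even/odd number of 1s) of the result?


110001001111 = 3151
011110100110 = 1958
Sum = 5109 = 1001111110101
1s count = 9

odd parity (9 ones in 1001111110101)


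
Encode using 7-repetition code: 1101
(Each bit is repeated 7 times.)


Each bit -> 7 copies

1111111111111100000001111111


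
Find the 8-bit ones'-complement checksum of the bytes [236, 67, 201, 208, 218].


Sum = 930 mod 256 = 162
Complement = 93

93


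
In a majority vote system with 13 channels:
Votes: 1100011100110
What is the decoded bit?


Ones: 7 out of 13
Threshold: 7

1 (7/13 voted 1)


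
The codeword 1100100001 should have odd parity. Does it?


Number of 1s: 4

No, parity error (4 ones)


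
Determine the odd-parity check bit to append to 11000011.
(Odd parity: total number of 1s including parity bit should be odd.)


Number of 1s in data: 4
Parity bit: 1

1


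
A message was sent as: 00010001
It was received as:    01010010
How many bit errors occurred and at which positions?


XOR: 01000011

3 error(s) at position(s): 1, 6, 7


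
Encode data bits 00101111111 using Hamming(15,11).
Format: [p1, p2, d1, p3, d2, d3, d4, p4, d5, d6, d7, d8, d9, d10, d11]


Parity bits: p1=0, p2=1, p3=1, p4=1

010101011111111


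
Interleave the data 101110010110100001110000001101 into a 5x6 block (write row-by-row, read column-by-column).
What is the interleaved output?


Matrix:
  101110
  010110
  100001
  110000
  001101
Read columns: 101100101010001110011100000101

101100101010001110011100000101


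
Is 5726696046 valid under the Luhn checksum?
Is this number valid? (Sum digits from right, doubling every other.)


Luhn sum = 47
47 mod 10 = 7

Invalid (Luhn sum mod 10 = 7)


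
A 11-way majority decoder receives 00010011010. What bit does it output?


Ones: 4 out of 11
Threshold: 6

0 (4/11 voted 1)


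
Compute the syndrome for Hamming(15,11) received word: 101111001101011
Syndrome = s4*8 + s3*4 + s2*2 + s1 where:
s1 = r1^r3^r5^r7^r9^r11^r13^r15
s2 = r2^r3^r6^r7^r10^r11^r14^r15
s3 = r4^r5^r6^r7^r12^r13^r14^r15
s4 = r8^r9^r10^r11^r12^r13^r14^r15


s1=1, s2=1, s3=0, s4=1

Syndrome = 11 (error at position 11)


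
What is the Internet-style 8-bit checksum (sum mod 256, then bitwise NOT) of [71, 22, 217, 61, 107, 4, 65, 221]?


Sum = 768 mod 256 = 0
Complement = 255

255


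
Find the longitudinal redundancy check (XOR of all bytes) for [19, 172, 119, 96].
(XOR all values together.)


XOR chain: 19 ^ 172 ^ 119 ^ 96 = 168

168


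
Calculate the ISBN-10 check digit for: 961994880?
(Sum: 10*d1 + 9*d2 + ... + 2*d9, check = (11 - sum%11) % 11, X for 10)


Weighted sum: 345
345 mod 11 = 4

Check digit: 7


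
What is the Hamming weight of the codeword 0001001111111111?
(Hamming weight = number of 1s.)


Counting 1s in 0001001111111111

11


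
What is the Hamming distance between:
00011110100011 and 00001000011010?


XOR: 00010110111001
Count of 1s: 7

7


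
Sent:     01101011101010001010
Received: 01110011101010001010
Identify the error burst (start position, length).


XOR: 00011000000000000000

Burst at position 3, length 2


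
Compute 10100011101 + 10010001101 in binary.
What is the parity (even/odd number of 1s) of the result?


10100011101 = 1309
10010001101 = 1165
Sum = 2474 = 100110101010
1s count = 6

even parity (6 ones in 100110101010)


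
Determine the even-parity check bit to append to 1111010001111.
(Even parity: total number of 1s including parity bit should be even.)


Number of 1s in data: 9
Parity bit: 1

1


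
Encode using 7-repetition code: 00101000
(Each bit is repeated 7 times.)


Each bit -> 7 copies

00000000000000111111100000001111111000000000000000000000


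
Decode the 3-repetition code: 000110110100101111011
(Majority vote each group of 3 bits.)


Groups: 000, 110, 110, 100, 101, 111, 011
Majority votes: 0110111

0110111


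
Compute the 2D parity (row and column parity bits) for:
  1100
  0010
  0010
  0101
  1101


Row parities: 01101
Column parities: 0100

Row P: 01101, Col P: 0100, Corner: 1


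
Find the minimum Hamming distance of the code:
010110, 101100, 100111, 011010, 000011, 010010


Comparing all pairs, minimum distance: 1
Can detect 0 errors, correct 0 errors

1


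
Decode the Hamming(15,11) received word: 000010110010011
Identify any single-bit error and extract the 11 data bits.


Syndrome = 0: no error detected

Data: 01010010011 (no errors)


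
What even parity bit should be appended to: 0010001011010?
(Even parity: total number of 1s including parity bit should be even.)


Number of 1s in data: 5
Parity bit: 1

1


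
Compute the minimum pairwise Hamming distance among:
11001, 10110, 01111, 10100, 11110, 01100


Comparing all pairs, minimum distance: 1
Can detect 0 errors, correct 0 errors

1
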